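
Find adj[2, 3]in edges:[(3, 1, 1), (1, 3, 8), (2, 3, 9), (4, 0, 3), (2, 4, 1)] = 9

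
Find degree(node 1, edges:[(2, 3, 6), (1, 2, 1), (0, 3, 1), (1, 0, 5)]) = incident: (1,2), (1,0)
= 2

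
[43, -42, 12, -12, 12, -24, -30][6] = -30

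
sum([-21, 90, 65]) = 134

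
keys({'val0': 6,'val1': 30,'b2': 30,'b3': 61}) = ['val0', 'val1', 'b2', 'b3']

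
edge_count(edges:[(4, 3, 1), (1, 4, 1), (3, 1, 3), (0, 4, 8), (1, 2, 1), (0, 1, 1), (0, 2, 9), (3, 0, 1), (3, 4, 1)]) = 9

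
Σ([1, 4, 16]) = 21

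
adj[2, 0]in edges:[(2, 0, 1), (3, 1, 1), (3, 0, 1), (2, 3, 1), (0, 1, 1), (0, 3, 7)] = 1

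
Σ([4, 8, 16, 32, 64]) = 4 + 8 + 16 + 32 + 64
= 124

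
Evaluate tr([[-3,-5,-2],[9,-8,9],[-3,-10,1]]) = -10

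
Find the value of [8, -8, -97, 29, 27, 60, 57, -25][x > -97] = [8, -8, 29, 27, 60, 57, -25]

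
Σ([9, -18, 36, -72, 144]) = 9 + -18 + 36 + -72 + 144
= 99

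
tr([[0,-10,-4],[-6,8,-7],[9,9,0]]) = 8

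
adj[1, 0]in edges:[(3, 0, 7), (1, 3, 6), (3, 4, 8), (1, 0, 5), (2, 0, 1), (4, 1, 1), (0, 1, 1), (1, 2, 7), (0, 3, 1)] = 5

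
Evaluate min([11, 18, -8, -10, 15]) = -10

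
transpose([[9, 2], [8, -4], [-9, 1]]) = [[9, 8, -9], [2, -4, 1]]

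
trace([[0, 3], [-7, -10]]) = diagonal: 0 + (-10)
= -10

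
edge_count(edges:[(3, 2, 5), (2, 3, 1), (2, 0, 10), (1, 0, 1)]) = 4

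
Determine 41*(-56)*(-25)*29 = 1664600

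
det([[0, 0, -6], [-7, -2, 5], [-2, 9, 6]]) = 402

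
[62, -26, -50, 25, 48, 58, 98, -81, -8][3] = 25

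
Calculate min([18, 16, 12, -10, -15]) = -15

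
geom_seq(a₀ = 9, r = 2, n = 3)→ [9, 18, 36]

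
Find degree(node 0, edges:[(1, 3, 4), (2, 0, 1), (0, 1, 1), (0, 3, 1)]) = incident: (2,0), (0,1), (0,3)
= 3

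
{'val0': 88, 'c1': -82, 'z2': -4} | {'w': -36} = {'val0': 88, 'c1': -82, 'z2': -4, 'w': -36}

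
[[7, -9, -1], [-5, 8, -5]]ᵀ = [[7, -5], [-9, 8], [-1, -5]]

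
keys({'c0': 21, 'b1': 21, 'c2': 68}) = ['c0', 'b1', 'c2']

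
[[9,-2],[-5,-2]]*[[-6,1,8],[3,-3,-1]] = [[-60, 15, 74], [24, 1, -38]]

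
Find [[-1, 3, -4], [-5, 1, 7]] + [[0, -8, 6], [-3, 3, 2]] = [[-1, -5, 2], [-8, 4, 9]]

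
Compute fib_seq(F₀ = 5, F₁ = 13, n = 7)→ [5, 13, 18, 31, 49, 80, 129]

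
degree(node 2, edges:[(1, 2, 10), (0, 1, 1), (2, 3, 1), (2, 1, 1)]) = incident: (1,2), (2,3), (2,1)
= 3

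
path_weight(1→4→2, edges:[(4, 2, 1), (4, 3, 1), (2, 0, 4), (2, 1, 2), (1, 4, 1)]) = 2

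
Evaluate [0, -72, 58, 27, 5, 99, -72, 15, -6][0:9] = [0, -72, 58, 27, 5, 99, -72, 15, -6]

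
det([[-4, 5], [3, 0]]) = -15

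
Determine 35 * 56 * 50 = 98000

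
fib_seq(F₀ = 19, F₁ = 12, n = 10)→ F_2 = F_1 + F_0 = 31
F_3 = F_2 + F_1 = 43
F_4 = F_3 + F_2 = 74
...
= [19, 12, 31, 43, 74, 117, 191, 308, 499, 807]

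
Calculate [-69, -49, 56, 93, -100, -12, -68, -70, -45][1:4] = [-49, 56, 93]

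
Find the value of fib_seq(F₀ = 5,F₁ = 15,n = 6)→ [5, 15, 20, 35, 55, 90]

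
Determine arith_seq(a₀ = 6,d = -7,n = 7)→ [6, -1, -8, -15, -22, -29, -36]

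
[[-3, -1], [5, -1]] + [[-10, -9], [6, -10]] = [[-13, -10], [11, -11]]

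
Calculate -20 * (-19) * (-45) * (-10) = 171000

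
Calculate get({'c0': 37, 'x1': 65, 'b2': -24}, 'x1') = 65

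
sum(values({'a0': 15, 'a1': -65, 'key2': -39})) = -89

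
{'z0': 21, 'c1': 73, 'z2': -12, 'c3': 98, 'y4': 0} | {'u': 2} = {'z0': 21, 'c1': 73, 'z2': -12, 'c3': 98, 'y4': 0, 'u': 2}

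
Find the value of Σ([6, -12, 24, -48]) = -30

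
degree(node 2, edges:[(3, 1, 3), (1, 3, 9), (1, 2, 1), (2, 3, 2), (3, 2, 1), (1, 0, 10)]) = incident: (1,2), (2,3), (3,2)
= 3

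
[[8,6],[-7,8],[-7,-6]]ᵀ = [[8, -7, -7], [6, 8, -6]]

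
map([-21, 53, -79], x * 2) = -21*2=-42, 53*2=106, -79*2=-158
= [-42, 106, -158]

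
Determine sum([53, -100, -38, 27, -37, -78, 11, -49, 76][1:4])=slice → [-100, -38, 27]
(-100) + (-38) + 27
= -111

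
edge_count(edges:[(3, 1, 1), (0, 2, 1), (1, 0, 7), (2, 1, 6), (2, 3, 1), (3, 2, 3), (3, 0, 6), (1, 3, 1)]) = 8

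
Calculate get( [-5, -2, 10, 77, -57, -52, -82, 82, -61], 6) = -82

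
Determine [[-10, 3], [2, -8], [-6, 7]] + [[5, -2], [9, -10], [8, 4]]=[[-5, 1], [11, -18], [2, 11]]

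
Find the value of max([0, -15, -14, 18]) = 18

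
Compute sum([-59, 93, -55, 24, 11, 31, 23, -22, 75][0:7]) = 68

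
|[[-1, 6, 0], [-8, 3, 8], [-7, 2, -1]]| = (1)*(-1)*det([[3, 8], [2, -1]]) + (-1)*(6)*det([[-8, 8], [-7, -1]]) + (1)*(0)*det([[-8, 3], [-7, 2]])
= 19 + -384 + 0
= -365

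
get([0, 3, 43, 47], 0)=0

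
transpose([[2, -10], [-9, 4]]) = [[2, -9], [-10, 4]]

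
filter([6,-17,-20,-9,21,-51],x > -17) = [6, -9, 21]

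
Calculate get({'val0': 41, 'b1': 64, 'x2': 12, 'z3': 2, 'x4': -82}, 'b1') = 64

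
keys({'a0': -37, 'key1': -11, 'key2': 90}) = ['a0', 'key1', 'key2']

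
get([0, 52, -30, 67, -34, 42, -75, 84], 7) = 84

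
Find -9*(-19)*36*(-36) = -221616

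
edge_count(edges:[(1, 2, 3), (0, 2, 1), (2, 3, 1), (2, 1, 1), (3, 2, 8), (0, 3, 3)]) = 6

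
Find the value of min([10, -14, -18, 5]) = -18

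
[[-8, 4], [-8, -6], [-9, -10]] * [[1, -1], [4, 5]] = [[8, 28], [-32, -22], [-49, -41]]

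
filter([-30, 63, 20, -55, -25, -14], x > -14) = [63, 20]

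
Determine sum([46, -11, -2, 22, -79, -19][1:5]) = -70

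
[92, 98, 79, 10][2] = 79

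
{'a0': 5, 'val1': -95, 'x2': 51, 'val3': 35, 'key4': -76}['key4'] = -76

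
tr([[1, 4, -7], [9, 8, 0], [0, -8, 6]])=15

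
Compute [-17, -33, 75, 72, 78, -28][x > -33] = keep x where x > -33: -17✓, -33✗, 75✓, 72✓, 78✓, -28✓
= [-17, 75, 72, 78, -28]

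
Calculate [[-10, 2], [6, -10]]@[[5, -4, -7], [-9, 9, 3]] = C[0][0] = (-10)*(5) + (2)*(-9) = -68
C[0][1] = (-10)*(-4) + (2)*(9) = 58
C[0][2] = (-10)*(-7) + (2)*(3) = 76
C[1][0] = (6)*(5) + (-10)*(-9) = 120
C[1][1] = (6)*(-4) + (-10)*(9) = -114
C[1][2] = (6)*(-7) + (-10)*(3) = -72
= [[-68, 58, 76], [120, -114, -72]]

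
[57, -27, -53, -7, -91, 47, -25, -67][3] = -7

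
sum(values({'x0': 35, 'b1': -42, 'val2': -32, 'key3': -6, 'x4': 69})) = 35 + (-42) + (-32) + (-6) + 69
= 24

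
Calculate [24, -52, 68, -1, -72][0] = 24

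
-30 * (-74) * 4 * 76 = 674880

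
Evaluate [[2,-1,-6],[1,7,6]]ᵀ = [[2, 1], [-1, 7], [-6, 6]]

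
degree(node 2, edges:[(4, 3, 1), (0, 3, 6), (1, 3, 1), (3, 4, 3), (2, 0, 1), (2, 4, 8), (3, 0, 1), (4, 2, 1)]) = 3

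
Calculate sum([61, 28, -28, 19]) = 80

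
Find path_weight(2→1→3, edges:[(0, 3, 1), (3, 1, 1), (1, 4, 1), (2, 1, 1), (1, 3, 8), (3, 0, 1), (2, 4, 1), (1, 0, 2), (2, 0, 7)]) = w(2→1)=1 + w(1→3)=8
= 9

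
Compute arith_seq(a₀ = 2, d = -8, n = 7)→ a_0 = 2 + 0*-8 = 2
a_1 = 2 + 1*-8 = -6
a_2 = 2 + 2*-8 = -14
...
= [2, -6, -14, -22, -30, -38, -46]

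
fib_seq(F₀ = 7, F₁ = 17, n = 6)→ F_2 = F_1 + F_0 = 24
F_3 = F_2 + F_1 = 41
F_4 = F_3 + F_2 = 65
...
= [7, 17, 24, 41, 65, 106]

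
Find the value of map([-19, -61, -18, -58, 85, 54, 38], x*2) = [-38, -122, -36, -116, 170, 108, 76]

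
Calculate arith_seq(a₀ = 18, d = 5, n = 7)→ a_0 = 18 + 0*5 = 18
a_1 = 18 + 1*5 = 23
a_2 = 18 + 2*5 = 28
...
= [18, 23, 28, 33, 38, 43, 48]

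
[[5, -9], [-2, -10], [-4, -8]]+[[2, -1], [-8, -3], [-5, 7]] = [[7, -10], [-10, -13], [-9, -1]]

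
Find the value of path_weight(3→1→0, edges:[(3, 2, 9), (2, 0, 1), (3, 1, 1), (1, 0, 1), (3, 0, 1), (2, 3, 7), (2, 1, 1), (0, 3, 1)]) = 2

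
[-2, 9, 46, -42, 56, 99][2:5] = [46, -42, 56]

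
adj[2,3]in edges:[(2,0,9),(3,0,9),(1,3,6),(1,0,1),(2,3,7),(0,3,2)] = 7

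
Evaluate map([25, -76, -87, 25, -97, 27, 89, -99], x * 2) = [50, -152, -174, 50, -194, 54, 178, -198]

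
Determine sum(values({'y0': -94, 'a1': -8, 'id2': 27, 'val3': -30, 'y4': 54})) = (-94) + (-8) + 27 + (-30) + 54
= -51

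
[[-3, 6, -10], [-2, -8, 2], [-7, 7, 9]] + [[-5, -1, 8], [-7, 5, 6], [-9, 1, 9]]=[[-8, 5, -2], [-9, -3, 8], [-16, 8, 18]]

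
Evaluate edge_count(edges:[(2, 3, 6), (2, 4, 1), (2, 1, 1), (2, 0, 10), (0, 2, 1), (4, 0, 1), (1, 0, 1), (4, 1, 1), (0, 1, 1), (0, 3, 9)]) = 10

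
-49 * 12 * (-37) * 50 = 1087800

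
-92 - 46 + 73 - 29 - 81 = -175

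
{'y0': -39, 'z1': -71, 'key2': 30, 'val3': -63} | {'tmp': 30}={'y0': -39, 'z1': -71, 'key2': 30, 'val3': -63, 'tmp': 30}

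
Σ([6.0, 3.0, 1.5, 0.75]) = 11.25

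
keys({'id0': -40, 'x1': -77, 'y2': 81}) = ['id0', 'x1', 'y2']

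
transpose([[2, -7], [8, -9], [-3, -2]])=[[2, 8, -3], [-7, -9, -2]]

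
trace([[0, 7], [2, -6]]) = -6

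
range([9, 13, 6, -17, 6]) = 30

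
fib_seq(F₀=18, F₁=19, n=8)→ F_2 = F_1 + F_0 = 37
F_3 = F_2 + F_1 = 56
F_4 = F_3 + F_2 = 93
...
= [18, 19, 37, 56, 93, 149, 242, 391]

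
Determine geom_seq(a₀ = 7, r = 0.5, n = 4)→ a_0 = 7*0.5^0 = 7.0
a_1 = 7*0.5^1 = 3.5
a_2 = 7*0.5^2 = 1.75
...
= [7.0, 3.5, 1.75, 0.875]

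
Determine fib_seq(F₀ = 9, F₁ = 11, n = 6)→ F_2 = F_1 + F_0 = 20
F_3 = F_2 + F_1 = 31
F_4 = F_3 + F_2 = 51
...
= [9, 11, 20, 31, 51, 82]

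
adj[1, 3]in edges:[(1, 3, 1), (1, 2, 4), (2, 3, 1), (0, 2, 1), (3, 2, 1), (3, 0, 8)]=1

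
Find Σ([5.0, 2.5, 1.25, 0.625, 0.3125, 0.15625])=9.84375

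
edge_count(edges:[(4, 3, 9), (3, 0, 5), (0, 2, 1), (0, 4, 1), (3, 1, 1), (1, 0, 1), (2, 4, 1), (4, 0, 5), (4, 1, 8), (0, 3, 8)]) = 10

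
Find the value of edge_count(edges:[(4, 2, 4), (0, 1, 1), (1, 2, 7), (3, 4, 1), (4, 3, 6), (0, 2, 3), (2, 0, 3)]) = 7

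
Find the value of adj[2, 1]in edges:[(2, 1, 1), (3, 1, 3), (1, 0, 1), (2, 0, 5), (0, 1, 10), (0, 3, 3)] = 1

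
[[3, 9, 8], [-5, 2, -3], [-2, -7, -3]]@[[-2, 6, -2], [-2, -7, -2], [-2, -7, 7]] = C[0][0] = (3)*(-2) + (9)*(-2) + (8)*(-2) = -40
C[0][1] = (3)*(6) + (9)*(-7) + (8)*(-7) = -101
C[0][2] = (3)*(-2) + (9)*(-2) + (8)*(7) = 32
C[1][0] = (-5)*(-2) + (2)*(-2) + (-3)*(-2) = 12
C[1][1] = (-5)*(6) + (2)*(-7) + (-3)*(-7) = -23
C[1][2] = (-5)*(-2) + (2)*(-2) + (-3)*(7) = -15
... (3 more cells)
= [[-40, -101, 32], [12, -23, -15], [24, 58, -3]]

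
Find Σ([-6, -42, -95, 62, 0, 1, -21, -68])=-169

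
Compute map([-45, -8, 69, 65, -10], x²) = (-45)²=2025, (-8)²=64, (69)²=4761, (65)²=4225, (-10)²=100
= [2025, 64, 4761, 4225, 100]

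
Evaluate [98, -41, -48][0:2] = [98, -41]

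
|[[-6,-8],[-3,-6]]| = (-6)*(-6) - (-8)*(-3)
= 12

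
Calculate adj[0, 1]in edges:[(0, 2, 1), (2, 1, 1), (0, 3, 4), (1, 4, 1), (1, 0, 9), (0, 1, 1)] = 1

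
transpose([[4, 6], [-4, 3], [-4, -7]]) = [[4, -4, -4], [6, 3, -7]]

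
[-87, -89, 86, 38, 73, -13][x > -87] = keep x where x > -87: -87✗, -89✗, 86✓, 38✓, 73✓, -13✓
= [86, 38, 73, -13]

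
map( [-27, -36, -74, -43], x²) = (-27)²=729, (-36)²=1296, (-74)²=5476, (-43)²=1849
= [729, 1296, 5476, 1849]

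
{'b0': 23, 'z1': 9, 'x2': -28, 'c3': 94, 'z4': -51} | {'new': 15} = {'b0': 23, 'z1': 9, 'x2': -28, 'c3': 94, 'z4': -51, 'new': 15}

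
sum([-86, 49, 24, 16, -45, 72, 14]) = (-86) + 49 + 24 + 16 + (-45) + 72 + 14
= 44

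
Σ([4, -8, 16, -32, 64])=4 + -8 + 16 + -32 + 64
= 44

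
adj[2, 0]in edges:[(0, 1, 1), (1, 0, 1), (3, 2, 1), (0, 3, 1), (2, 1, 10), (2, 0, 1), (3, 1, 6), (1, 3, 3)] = 1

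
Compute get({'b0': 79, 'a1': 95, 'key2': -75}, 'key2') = -75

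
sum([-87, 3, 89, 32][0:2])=slice → [-87, 3]
(-87) + 3
= -84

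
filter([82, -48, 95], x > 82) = [95]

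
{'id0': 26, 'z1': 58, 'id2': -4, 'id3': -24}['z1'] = 58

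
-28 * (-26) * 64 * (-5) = -232960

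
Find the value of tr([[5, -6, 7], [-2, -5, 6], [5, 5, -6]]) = diagonal: 5 + (-5) + (-6)
= -6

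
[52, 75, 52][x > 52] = keep x where x > 52: 52✗, 75✓, 52✗
= [75]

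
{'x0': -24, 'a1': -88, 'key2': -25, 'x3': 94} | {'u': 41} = {'x0': -24, 'a1': -88, 'key2': -25, 'x3': 94, 'u': 41}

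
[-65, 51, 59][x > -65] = [51, 59]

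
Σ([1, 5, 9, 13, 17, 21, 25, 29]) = 120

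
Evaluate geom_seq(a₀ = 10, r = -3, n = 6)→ [10, -30, 90, -270, 810, -2430]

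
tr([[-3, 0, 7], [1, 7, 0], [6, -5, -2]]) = 2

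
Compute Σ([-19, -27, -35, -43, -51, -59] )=(-19) + (-27) + (-35) + (-43) + (-51) + (-59)
= -234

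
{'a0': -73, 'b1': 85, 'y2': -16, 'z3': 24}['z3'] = 24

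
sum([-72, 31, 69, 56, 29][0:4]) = 84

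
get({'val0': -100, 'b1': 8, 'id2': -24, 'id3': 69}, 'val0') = -100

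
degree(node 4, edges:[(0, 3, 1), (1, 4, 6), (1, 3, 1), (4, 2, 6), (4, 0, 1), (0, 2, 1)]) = incident: (1,4), (4,2), (4,0)
= 3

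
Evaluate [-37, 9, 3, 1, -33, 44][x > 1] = [9, 3, 44]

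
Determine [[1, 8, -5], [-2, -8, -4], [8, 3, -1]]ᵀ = [[1, -2, 8], [8, -8, 3], [-5, -4, -1]]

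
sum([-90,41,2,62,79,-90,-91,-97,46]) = (-90) + 41 + 2 + 62 + 79 + (-90) + (-91) + (-97) + 46
= -138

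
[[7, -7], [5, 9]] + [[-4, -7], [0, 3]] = [[3, -14], [5, 12]]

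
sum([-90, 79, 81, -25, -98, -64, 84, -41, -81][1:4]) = 135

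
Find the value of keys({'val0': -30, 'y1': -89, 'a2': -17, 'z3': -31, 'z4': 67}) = ['val0', 'y1', 'a2', 'z3', 'z4']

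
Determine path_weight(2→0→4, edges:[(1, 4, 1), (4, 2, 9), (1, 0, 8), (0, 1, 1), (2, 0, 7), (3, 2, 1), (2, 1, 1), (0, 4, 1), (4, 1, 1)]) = 8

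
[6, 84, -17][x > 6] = keep x where x > 6: 6✗, 84✓, -17✗
= [84]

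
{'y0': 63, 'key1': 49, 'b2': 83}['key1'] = 49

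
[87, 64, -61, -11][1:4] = [64, -61, -11]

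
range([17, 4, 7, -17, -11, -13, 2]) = 34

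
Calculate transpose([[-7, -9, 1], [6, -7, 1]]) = [[-7, 6], [-9, -7], [1, 1]]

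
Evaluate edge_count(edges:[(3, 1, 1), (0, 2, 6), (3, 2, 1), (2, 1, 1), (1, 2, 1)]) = 5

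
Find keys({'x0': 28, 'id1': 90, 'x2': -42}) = ['x0', 'id1', 'x2']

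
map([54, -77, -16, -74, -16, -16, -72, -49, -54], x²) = [2916, 5929, 256, 5476, 256, 256, 5184, 2401, 2916]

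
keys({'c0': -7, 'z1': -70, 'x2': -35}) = ['c0', 'z1', 'x2']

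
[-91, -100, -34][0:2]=[-91, -100]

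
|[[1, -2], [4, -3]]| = (1)*(-3) - (-2)*(4)
= 5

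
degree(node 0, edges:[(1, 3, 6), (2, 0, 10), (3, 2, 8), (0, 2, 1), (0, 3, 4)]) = incident: (2,0), (0,2), (0,3)
= 3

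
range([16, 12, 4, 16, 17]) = 13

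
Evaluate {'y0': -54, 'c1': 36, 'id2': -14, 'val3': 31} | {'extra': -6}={'y0': -54, 'c1': 36, 'id2': -14, 'val3': 31, 'extra': -6}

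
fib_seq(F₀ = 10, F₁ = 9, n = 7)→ F_2 = F_1 + F_0 = 19
F_3 = F_2 + F_1 = 28
F_4 = F_3 + F_2 = 47
...
= [10, 9, 19, 28, 47, 75, 122]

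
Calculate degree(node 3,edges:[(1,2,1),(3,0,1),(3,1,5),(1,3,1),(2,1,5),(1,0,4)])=incident: (3,0), (3,1), (1,3)
= 3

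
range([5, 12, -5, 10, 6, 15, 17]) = 22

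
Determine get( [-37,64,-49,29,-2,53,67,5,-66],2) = -49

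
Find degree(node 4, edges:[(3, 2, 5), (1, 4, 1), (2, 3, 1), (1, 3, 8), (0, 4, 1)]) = 2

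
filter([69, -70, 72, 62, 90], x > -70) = keep x where x > -70: 69✓, -70✗, 72✓, 62✓, 90✓
= [69, 72, 62, 90]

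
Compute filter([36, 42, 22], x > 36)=keep x where x > 36: 36✗, 42✓, 22✗
= [42]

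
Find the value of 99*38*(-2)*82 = -616968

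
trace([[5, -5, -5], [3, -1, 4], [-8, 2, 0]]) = diagonal: 5 + (-1) + 0
= 4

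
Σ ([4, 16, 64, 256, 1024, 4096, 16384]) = 4 + 16 + 64 + 256 + 1024 + 4096 + 16384
= 21844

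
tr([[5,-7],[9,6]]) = diagonal: 5 + 6
= 11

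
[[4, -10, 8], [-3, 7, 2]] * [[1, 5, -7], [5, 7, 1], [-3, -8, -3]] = [[-70, -114, -62], [26, 18, 22]]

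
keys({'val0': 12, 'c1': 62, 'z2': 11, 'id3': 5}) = ['val0', 'c1', 'z2', 'id3']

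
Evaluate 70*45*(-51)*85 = -13655250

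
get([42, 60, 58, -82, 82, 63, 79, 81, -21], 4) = 82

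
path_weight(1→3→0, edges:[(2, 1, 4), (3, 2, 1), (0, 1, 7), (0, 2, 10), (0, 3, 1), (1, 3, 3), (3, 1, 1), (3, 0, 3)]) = w(1→3)=3 + w(3→0)=3
= 6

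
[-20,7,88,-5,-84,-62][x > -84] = keep x where x > -84: -20✓, 7✓, 88✓, -5✓, -84✗, -62✓
= [-20, 7, 88, -5, -62]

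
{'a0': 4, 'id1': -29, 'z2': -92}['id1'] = -29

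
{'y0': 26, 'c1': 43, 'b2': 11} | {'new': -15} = {'y0': 26, 'c1': 43, 'b2': 11, 'new': -15}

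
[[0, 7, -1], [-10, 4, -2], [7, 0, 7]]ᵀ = [[0, -10, 7], [7, 4, 0], [-1, -2, 7]]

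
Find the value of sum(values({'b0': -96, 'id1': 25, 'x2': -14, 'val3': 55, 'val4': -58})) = -88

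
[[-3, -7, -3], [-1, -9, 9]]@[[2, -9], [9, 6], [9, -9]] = C[0][0] = (-3)*(2) + (-7)*(9) + (-3)*(9) = -96
C[0][1] = (-3)*(-9) + (-7)*(6) + (-3)*(-9) = 12
C[1][0] = (-1)*(2) + (-9)*(9) + (9)*(9) = -2
C[1][1] = (-1)*(-9) + (-9)*(6) + (9)*(-9) = -126
= [[-96, 12], [-2, -126]]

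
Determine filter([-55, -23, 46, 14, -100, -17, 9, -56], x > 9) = [46, 14]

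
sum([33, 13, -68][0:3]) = slice → [33, 13, -68]
33 + 13 + (-68)
= -22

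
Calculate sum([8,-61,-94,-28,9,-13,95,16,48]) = -20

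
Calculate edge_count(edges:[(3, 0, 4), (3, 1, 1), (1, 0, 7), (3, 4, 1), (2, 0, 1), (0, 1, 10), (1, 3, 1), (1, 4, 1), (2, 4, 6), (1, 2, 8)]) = 10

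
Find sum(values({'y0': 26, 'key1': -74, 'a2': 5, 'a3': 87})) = 26 + (-74) + 5 + 87
= 44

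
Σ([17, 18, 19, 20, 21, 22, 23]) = 17 + 18 + 19 + 20 + 21 + 22 + 23
= 140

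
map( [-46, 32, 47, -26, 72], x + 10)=-46+10=-36, 32+10=42, 47+10=57, -26+10=-16, 72+10=82
= [-36, 42, 57, -16, 82]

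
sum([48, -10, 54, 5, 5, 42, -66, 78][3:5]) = slice → [5, 5]
5 + 5
= 10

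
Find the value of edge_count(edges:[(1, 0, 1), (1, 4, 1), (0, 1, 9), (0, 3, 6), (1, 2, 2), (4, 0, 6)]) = 6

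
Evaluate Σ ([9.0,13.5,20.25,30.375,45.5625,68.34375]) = 187.03125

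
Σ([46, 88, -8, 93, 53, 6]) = 46 + 88 + (-8) + 93 + 53 + 6
= 278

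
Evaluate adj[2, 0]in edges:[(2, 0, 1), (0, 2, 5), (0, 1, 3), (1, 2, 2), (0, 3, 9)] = 1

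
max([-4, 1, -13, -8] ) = 1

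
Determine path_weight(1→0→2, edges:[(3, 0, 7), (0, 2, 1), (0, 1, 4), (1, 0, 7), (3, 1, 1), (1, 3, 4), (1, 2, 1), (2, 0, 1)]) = w(1→0)=7 + w(0→2)=1
= 8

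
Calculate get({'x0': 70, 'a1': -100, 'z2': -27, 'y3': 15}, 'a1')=-100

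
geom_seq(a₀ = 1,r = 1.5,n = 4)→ [1.0, 1.5, 2.25, 3.375]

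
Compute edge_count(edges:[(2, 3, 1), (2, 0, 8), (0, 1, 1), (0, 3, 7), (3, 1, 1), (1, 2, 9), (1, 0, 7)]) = 7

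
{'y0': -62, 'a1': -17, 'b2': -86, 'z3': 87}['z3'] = 87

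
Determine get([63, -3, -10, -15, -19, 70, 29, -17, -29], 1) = -3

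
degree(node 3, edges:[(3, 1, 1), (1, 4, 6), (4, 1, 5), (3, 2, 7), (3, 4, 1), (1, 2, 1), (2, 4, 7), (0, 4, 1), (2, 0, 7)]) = incident: (3,1), (3,2), (3,4)
= 3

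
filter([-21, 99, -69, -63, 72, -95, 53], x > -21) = [99, 72, 53]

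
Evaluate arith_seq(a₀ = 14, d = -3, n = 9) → [14, 11, 8, 5, 2, -1, -4, -7, -10]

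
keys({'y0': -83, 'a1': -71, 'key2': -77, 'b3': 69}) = ['y0', 'a1', 'key2', 'b3']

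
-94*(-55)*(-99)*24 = -12283920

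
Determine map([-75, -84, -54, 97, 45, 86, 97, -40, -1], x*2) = [-150, -168, -108, 194, 90, 172, 194, -80, -2]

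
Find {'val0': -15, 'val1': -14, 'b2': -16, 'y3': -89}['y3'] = -89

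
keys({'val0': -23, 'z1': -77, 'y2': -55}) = ['val0', 'z1', 'y2']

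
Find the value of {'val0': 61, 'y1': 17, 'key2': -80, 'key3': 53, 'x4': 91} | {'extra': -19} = {'val0': 61, 'y1': 17, 'key2': -80, 'key3': 53, 'x4': 91, 'extra': -19}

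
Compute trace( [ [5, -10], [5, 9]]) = 14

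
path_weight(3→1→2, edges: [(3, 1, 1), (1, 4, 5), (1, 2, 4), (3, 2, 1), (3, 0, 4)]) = w(3→1)=1 + w(1→2)=4
= 5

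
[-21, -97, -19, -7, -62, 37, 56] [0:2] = [-21, -97]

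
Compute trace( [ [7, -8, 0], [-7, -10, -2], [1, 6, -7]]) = -10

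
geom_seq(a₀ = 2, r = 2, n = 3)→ a_0 = 2*2^0 = 2
a_1 = 2*2^1 = 4
a_2 = 2*2^2 = 8
= [2, 4, 8]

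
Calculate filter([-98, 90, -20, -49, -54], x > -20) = [90]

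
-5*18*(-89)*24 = 192240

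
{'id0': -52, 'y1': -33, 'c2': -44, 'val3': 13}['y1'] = -33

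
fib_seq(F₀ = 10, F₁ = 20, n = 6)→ [10, 20, 30, 50, 80, 130]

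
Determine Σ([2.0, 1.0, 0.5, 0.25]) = 3.75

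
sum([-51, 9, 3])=(-51) + 9 + 3
= -39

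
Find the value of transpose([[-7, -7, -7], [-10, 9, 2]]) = [[-7, -10], [-7, 9], [-7, 2]]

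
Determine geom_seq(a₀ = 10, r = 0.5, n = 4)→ a_0 = 10*0.5^0 = 10.0
a_1 = 10*0.5^1 = 5.0
a_2 = 10*0.5^2 = 2.5
...
= [10.0, 5.0, 2.5, 1.25]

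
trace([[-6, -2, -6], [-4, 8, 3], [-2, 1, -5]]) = diagonal: (-6) + 8 + (-5)
= -3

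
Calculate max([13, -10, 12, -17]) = 13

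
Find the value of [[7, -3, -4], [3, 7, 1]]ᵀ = [[7, 3], [-3, 7], [-4, 1]]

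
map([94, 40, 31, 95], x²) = [8836, 1600, 961, 9025]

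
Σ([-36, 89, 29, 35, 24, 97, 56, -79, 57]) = (-36) + 89 + 29 + 35 + 24 + 97 + 56 + (-79) + 57
= 272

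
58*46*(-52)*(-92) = 12763712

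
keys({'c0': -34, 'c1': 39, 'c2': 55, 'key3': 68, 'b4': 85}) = ['c0', 'c1', 'c2', 'key3', 'b4']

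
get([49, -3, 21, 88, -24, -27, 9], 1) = -3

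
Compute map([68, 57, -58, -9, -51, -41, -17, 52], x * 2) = [136, 114, -116, -18, -102, -82, -34, 104]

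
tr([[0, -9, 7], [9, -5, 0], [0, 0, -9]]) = -14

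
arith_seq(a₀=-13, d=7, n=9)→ a_0 = -13 + 0*7 = -13
a_1 = -13 + 1*7 = -6
a_2 = -13 + 2*7 = 1
...
= [-13, -6, 1, 8, 15, 22, 29, 36, 43]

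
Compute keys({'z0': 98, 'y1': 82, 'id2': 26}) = ['z0', 'y1', 'id2']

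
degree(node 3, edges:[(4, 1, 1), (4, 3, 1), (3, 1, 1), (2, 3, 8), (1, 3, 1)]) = 4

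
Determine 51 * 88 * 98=439824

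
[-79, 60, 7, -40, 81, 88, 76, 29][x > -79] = keep x where x > -79: -79✗, 60✓, 7✓, -40✓, 81✓, 88✓, 76✓, 29✓
= [60, 7, -40, 81, 88, 76, 29]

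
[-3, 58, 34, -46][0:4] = [-3, 58, 34, -46]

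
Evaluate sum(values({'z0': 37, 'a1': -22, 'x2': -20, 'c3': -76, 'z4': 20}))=-61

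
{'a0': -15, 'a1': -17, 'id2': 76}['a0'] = -15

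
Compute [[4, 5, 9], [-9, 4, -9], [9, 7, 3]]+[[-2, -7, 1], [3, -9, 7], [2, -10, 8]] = [[2, -2, 10], [-6, -5, -2], [11, -3, 11]]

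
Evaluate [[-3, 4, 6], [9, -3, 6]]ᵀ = [[-3, 9], [4, -3], [6, 6]]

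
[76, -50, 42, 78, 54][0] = 76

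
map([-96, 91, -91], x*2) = [-192, 182, -182]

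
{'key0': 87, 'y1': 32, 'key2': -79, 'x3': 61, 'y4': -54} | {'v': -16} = {'key0': 87, 'y1': 32, 'key2': -79, 'x3': 61, 'y4': -54, 'v': -16}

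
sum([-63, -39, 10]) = (-63) + (-39) + 10
= -92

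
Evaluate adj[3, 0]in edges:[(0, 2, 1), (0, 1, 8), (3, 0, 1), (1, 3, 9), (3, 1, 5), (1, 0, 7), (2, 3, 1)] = 1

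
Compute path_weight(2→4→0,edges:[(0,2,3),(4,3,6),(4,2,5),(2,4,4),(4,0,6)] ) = w(2→4)=4 + w(4→0)=6
= 10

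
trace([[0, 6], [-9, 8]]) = 8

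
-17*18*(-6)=1836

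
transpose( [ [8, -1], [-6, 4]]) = [[8, -6], [-1, 4]]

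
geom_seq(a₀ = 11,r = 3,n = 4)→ a_0 = 11*3^0 = 11
a_1 = 11*3^1 = 33
a_2 = 11*3^2 = 99
...
= [11, 33, 99, 297]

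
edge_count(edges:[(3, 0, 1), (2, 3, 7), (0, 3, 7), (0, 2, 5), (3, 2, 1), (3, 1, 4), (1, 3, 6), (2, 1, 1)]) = 8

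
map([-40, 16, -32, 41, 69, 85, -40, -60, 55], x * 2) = [-80, 32, -64, 82, 138, 170, -80, -120, 110]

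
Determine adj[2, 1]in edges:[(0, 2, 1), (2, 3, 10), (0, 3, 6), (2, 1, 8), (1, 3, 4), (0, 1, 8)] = 8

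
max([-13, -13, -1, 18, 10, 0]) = 18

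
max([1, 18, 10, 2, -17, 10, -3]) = 18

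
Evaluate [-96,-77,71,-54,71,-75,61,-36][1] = -77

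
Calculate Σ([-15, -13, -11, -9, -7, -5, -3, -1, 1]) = -63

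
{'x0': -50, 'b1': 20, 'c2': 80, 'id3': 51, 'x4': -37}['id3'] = 51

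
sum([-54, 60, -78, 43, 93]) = 64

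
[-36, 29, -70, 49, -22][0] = -36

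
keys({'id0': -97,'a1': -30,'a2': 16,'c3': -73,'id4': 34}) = ['id0', 'a1', 'a2', 'c3', 'id4']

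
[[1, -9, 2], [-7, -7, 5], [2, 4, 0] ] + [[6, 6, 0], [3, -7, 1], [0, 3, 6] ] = [[7, -3, 2], [-4, -14, 6], [2, 7, 6]]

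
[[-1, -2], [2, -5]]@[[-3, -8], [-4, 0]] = C[0][0] = (-1)*(-3) + (-2)*(-4) = 11
C[0][1] = (-1)*(-8) + (-2)*(0) = 8
C[1][0] = (2)*(-3) + (-5)*(-4) = 14
C[1][1] = (2)*(-8) + (-5)*(0) = -16
= [[11, 8], [14, -16]]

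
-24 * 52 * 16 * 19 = -379392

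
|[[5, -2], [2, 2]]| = 14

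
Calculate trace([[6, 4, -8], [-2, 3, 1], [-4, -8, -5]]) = diagonal: 6 + 3 + (-5)
= 4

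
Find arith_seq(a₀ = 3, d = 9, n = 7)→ a_0 = 3 + 0*9 = 3
a_1 = 3 + 1*9 = 12
a_2 = 3 + 2*9 = 21
...
= [3, 12, 21, 30, 39, 48, 57]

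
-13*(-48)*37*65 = 1500720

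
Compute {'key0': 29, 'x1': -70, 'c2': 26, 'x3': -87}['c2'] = 26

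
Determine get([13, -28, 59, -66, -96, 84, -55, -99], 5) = 84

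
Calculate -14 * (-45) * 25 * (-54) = -850500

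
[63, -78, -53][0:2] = [63, -78]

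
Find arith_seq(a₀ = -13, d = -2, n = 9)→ a_0 = -13 + 0*-2 = -13
a_1 = -13 + 1*-2 = -15
a_2 = -13 + 2*-2 = -17
...
= [-13, -15, -17, -19, -21, -23, -25, -27, -29]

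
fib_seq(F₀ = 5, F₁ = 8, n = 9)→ [5, 8, 13, 21, 34, 55, 89, 144, 233]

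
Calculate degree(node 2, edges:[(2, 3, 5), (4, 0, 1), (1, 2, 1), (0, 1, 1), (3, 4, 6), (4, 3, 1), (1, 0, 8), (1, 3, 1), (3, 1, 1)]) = 2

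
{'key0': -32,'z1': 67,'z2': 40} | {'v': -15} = {'key0': -32, 'z1': 67, 'z2': 40, 'v': -15}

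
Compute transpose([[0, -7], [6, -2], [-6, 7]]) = [[0, 6, -6], [-7, -2, 7]]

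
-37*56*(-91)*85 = 16026920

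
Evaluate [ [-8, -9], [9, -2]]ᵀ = [[-8, 9], [-9, -2]]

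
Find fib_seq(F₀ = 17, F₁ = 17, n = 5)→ [17, 17, 34, 51, 85]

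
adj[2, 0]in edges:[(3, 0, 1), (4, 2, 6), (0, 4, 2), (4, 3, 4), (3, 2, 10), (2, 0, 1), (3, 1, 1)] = 1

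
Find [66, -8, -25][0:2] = [66, -8]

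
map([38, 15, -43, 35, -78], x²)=(38)²=1444, (15)²=225, (-43)²=1849, (35)²=1225, (-78)²=6084
= [1444, 225, 1849, 1225, 6084]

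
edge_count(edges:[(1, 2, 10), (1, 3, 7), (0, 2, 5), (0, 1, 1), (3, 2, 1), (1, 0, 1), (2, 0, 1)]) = 7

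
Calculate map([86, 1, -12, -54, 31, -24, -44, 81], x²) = (86)²=7396, (1)²=1, (-12)²=144, (-54)²=2916, (31)²=961, (-24)²=576, (-44)²=1936, (81)²=6561
= [7396, 1, 144, 2916, 961, 576, 1936, 6561]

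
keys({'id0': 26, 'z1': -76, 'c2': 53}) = ['id0', 'z1', 'c2']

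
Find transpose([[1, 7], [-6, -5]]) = [[1, -6], [7, -5]]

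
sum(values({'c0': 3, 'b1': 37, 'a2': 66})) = 3 + 37 + 66
= 106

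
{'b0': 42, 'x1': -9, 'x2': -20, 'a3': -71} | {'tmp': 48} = {'b0': 42, 'x1': -9, 'x2': -20, 'a3': -71, 'tmp': 48}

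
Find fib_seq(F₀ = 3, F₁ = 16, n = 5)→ F_2 = F_1 + F_0 = 19
F_3 = F_2 + F_1 = 35
F_4 = F_3 + F_2 = 54
= [3, 16, 19, 35, 54]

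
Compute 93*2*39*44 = 319176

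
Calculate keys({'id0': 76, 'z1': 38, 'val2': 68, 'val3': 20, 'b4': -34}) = ['id0', 'z1', 'val2', 'val3', 'b4']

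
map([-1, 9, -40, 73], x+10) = -1+10=9, 9+10=19, -40+10=-30, 73+10=83
= [9, 19, -30, 83]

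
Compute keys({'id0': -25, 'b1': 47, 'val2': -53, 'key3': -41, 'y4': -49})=['id0', 'b1', 'val2', 'key3', 'y4']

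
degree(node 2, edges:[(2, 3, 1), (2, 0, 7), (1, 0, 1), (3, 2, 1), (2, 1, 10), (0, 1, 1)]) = 4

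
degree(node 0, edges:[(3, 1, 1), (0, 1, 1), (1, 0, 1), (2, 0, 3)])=incident: (0,1), (1,0), (2,0)
= 3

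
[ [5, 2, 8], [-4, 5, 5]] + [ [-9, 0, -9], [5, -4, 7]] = [[-4, 2, -1], [1, 1, 12]]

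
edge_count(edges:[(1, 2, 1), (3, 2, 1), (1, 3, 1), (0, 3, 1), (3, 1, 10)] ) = 5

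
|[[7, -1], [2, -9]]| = -61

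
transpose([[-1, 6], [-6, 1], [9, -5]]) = [[-1, -6, 9], [6, 1, -5]]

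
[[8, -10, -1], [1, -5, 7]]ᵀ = [[8, 1], [-10, -5], [-1, 7]]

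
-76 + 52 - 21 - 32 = -77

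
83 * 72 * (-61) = -364536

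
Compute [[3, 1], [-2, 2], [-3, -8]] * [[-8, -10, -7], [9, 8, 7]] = [[-15, -22, -14], [34, 36, 28], [-48, -34, -35]]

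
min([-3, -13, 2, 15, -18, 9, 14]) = -18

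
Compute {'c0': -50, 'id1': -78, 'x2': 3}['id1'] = -78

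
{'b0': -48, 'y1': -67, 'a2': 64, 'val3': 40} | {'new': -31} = {'b0': -48, 'y1': -67, 'a2': 64, 'val3': 40, 'new': -31}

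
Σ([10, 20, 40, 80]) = 10 + 20 + 40 + 80
= 150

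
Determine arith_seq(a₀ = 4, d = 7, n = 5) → [4, 11, 18, 25, 32]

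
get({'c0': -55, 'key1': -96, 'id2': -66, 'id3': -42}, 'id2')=-66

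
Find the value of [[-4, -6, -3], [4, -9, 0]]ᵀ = [[-4, 4], [-6, -9], [-3, 0]]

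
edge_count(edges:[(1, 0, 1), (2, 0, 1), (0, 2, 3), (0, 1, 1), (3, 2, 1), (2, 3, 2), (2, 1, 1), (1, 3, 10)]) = 8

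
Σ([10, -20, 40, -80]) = 10 + -20 + 40 + -80
= -50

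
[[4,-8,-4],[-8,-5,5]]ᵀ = [[4, -8], [-8, -5], [-4, 5]]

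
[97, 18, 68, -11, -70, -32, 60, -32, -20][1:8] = [18, 68, -11, -70, -32, 60, -32]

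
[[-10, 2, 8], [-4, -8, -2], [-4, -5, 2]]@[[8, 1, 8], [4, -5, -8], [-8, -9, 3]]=[[-136, -92, -72], [-48, 54, 26], [-68, 3, 14]]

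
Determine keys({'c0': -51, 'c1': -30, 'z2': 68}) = ['c0', 'c1', 'z2']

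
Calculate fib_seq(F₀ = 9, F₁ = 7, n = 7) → F_2 = F_1 + F_0 = 16
F_3 = F_2 + F_1 = 23
F_4 = F_3 + F_2 = 39
...
= [9, 7, 16, 23, 39, 62, 101]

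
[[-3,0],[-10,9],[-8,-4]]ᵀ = [[-3, -10, -8], [0, 9, -4]]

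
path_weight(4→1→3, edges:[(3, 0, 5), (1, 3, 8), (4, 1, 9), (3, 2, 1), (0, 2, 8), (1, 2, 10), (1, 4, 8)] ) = w(4→1)=9 + w(1→3)=8
= 17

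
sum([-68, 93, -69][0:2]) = 25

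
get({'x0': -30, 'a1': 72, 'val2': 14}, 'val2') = 14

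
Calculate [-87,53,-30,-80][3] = -80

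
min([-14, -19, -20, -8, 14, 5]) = -20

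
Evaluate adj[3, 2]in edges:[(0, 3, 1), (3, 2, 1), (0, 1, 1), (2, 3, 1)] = 1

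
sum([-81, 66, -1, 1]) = (-81) + 66 + (-1) + 1
= -15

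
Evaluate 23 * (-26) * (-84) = 50232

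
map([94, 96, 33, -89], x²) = [8836, 9216, 1089, 7921]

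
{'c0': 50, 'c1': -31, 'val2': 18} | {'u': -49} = {'c0': 50, 'c1': -31, 'val2': 18, 'u': -49}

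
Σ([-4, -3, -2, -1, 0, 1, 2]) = (-4) + (-3) + (-2) + (-1) + 0 + 1 + 2
= -7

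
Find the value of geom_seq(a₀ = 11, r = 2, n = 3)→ a_0 = 11*2^0 = 11
a_1 = 11*2^1 = 22
a_2 = 11*2^2 = 44
= [11, 22, 44]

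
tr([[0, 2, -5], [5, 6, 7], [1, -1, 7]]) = 13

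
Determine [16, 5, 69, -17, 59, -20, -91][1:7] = [5, 69, -17, 59, -20, -91]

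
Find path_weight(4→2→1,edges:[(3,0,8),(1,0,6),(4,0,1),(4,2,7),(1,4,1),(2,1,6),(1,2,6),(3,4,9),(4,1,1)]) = 13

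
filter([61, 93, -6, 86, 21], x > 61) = [93, 86]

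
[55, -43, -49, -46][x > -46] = keep x where x > -46: 55✓, -43✓, -49✗, -46✗
= [55, -43]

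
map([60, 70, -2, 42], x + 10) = [70, 80, 8, 52]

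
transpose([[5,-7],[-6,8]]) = [[5, -6], [-7, 8]]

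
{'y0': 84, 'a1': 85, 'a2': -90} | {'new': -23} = {'y0': 84, 'a1': 85, 'a2': -90, 'new': -23}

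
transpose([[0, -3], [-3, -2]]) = [[0, -3], [-3, -2]]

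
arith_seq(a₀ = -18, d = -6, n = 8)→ [-18, -24, -30, -36, -42, -48, -54, -60]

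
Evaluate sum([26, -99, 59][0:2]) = -73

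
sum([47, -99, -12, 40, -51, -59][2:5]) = slice → [-12, 40, -51]
(-12) + 40 + (-51)
= -23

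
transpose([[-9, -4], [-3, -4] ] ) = [[-9, -3], [-4, -4]]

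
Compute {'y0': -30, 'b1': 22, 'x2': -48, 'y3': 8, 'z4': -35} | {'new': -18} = {'y0': -30, 'b1': 22, 'x2': -48, 'y3': 8, 'z4': -35, 'new': -18}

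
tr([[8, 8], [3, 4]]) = diagonal: 8 + 4
= 12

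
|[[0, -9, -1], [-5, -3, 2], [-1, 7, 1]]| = (1)*(0)*det([[-3, 2], [7, 1]]) + (-1)*(-9)*det([[-5, 2], [-1, 1]]) + (1)*(-1)*det([[-5, -3], [-1, 7]])
= 0 + -27 + 38
= 11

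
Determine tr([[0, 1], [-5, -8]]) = -8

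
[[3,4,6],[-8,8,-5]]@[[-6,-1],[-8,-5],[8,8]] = [[-2, 25], [-56, -72]]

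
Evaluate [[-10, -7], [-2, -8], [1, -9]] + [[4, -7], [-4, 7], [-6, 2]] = [[-6, -14], [-6, -1], [-5, -7]]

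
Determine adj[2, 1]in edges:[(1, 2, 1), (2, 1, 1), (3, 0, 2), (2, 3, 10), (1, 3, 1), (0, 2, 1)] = 1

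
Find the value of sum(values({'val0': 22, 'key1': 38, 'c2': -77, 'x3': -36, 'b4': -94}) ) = -147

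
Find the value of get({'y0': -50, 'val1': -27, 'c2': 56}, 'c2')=56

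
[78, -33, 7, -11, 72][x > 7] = keep x where x > 7: 78✓, -33✗, 7✗, -11✗, 72✓
= [78, 72]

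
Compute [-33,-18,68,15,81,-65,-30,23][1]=-18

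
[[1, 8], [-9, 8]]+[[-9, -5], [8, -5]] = [[-8, 3], [-1, 3]]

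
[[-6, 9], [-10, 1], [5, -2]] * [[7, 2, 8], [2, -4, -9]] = [[-24, -48, -129], [-68, -24, -89], [31, 18, 58]]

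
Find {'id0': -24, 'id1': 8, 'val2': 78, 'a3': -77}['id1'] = 8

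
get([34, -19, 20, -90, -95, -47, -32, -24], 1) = -19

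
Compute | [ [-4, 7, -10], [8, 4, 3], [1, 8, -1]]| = (1)*(-4)*det([[4, 3], [8, -1]]) + (-1)*(7)*det([[8, 3], [1, -1]]) + (1)*(-10)*det([[8, 4], [1, 8]])
= 112 + 77 + -600
= -411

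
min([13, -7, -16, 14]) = -16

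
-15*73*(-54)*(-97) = -5735610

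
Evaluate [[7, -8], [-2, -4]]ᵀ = [[7, -2], [-8, -4]]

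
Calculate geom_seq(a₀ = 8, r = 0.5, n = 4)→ [8.0, 4.0, 2.0, 1.0]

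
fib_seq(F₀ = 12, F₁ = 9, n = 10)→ [12, 9, 21, 30, 51, 81, 132, 213, 345, 558]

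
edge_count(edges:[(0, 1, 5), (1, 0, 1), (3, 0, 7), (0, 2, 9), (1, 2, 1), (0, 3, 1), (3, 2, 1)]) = 7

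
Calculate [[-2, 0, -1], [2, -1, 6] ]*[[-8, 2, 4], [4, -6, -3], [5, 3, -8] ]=[[11, -7, 0], [10, 28, -37]]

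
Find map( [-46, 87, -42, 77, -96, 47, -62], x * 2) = -46*2=-92, 87*2=174, -42*2=-84, 77*2=154, -96*2=-192, 47*2=94, -62*2=-124
= [-92, 174, -84, 154, -192, 94, -124]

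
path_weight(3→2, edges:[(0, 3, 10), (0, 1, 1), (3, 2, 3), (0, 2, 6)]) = 3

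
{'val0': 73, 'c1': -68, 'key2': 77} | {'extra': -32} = {'val0': 73, 'c1': -68, 'key2': 77, 'extra': -32}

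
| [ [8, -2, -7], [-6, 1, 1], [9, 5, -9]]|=(1)*(8)*det([[1, 1], [5, -9]]) + (-1)*(-2)*det([[-6, 1], [9, -9]]) + (1)*(-7)*det([[-6, 1], [9, 5]])
= -112 + 90 + 273
= 251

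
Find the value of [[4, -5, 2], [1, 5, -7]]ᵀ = [[4, 1], [-5, 5], [2, -7]]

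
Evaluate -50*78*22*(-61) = 5233800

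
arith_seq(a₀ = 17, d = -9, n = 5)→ [17, 8, -1, -10, -19]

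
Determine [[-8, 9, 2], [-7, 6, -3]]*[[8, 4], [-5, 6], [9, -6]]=[[-91, 10], [-113, 26]]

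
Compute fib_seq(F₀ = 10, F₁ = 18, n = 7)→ F_2 = F_1 + F_0 = 28
F_3 = F_2 + F_1 = 46
F_4 = F_3 + F_2 = 74
...
= [10, 18, 28, 46, 74, 120, 194]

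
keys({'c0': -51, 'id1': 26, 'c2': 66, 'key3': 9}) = ['c0', 'id1', 'c2', 'key3']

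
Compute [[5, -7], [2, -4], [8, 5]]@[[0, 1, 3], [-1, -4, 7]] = [[7, 33, -34], [4, 18, -22], [-5, -12, 59]]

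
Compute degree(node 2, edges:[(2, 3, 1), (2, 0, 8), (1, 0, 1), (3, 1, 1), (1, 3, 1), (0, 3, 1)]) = 2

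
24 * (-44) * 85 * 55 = -4936800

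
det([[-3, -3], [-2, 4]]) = (-3)*(4) - (-3)*(-2)
= -18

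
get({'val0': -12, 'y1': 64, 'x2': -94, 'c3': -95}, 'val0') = -12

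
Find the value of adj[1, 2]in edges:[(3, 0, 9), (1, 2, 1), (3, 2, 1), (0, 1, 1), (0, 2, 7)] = 1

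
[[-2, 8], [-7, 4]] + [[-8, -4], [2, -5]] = [[-10, 4], [-5, -1]]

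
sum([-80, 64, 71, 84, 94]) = 233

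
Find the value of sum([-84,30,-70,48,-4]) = -80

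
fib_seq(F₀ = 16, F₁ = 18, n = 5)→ F_2 = F_1 + F_0 = 34
F_3 = F_2 + F_1 = 52
F_4 = F_3 + F_2 = 86
= [16, 18, 34, 52, 86]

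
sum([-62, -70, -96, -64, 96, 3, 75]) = -118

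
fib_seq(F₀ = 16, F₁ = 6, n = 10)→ [16, 6, 22, 28, 50, 78, 128, 206, 334, 540]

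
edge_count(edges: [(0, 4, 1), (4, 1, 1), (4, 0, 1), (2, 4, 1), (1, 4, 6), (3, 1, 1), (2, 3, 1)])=7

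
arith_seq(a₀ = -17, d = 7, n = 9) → [-17, -10, -3, 4, 11, 18, 25, 32, 39]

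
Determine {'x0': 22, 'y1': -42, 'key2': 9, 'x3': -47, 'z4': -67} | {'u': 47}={'x0': 22, 'y1': -42, 'key2': 9, 'x3': -47, 'z4': -67, 'u': 47}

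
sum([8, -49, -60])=8 + (-49) + (-60)
= -101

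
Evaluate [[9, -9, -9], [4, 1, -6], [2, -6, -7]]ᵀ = [[9, 4, 2], [-9, 1, -6], [-9, -6, -7]]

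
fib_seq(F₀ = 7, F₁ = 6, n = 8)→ F_2 = F_1 + F_0 = 13
F_3 = F_2 + F_1 = 19
F_4 = F_3 + F_2 = 32
...
= [7, 6, 13, 19, 32, 51, 83, 134]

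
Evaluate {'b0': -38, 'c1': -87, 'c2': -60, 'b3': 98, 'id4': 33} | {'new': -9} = {'b0': -38, 'c1': -87, 'c2': -60, 'b3': 98, 'id4': 33, 'new': -9}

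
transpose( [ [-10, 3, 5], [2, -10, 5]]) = [[-10, 2], [3, -10], [5, 5]]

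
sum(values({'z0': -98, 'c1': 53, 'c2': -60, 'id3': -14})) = (-98) + 53 + (-60) + (-14)
= -119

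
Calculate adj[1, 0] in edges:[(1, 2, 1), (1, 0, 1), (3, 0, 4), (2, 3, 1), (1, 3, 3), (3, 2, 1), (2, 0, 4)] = 1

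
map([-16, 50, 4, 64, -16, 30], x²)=[256, 2500, 16, 4096, 256, 900]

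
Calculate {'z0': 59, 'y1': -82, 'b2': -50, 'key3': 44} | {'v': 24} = {'z0': 59, 'y1': -82, 'b2': -50, 'key3': 44, 'v': 24}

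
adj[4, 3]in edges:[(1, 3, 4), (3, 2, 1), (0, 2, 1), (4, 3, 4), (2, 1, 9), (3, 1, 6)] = 4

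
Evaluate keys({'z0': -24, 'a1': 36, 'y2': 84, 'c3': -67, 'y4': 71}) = ['z0', 'a1', 'y2', 'c3', 'y4']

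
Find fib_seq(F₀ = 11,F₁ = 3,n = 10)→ [11, 3, 14, 17, 31, 48, 79, 127, 206, 333]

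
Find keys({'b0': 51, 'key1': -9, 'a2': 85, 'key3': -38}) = ['b0', 'key1', 'a2', 'key3']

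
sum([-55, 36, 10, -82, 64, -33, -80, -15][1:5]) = 28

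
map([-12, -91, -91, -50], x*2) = [-24, -182, -182, -100]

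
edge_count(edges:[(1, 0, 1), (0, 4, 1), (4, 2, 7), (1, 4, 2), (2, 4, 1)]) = 5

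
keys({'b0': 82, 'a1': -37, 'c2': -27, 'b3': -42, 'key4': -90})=['b0', 'a1', 'c2', 'b3', 'key4']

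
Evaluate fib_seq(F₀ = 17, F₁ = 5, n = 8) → F_2 = F_1 + F_0 = 22
F_3 = F_2 + F_1 = 27
F_4 = F_3 + F_2 = 49
...
= [17, 5, 22, 27, 49, 76, 125, 201]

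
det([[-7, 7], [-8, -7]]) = (-7)*(-7) - (7)*(-8)
= 105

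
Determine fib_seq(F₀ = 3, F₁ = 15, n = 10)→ F_2 = F_1 + F_0 = 18
F_3 = F_2 + F_1 = 33
F_4 = F_3 + F_2 = 51
...
= [3, 15, 18, 33, 51, 84, 135, 219, 354, 573]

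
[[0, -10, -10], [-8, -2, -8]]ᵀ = [[0, -8], [-10, -2], [-10, -8]]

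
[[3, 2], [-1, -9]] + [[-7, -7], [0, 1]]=[[-4, -5], [-1, -8]]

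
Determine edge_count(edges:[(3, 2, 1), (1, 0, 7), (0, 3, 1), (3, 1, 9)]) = 4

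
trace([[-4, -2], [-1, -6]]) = -10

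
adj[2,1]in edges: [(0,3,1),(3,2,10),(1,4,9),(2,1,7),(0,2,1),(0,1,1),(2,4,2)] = 7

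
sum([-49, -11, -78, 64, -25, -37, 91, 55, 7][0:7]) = slice → [-49, -11, -78, 64, -25, -37, 91]
(-49) + (-11) + (-78) + 64 + (-25) + (-37) + 91
= -45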